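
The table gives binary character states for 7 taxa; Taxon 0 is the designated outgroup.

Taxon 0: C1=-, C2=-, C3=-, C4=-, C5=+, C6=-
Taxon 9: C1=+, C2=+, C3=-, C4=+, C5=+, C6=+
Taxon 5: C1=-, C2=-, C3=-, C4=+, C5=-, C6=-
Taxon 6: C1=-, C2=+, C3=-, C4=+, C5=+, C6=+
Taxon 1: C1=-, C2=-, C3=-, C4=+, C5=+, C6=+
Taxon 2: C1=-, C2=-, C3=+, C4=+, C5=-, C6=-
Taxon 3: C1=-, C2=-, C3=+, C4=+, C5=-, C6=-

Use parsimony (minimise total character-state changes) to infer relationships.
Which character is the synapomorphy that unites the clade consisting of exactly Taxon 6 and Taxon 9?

Character polarity is set by the outgroup: the derived state is whichever differs from the outgroup's state, so for C5 the derived state is '-', and for the remaining characters it is '+'.
C1: derived state '+' in Taxon 9 only — an autapomorphy, so it tells us nothing about relationships among taxa.
C2: derived state '+' in Taxon 6 and Taxon 9 only — synapomorphy for {Taxon 6, Taxon 9}.
Only Taxon 2 and Taxon 3 show the derived state '+' for C3, supporting them as a clade.
C4 (derived state '+') is shared by all ingroup taxa — unites the whole ingroup.
C5: derived state '-' in Taxon 2, Taxon 3, and Taxon 5 only — synapomorphy for {Taxon 2, Taxon 3, Taxon 5}.
C6: derived state '+' in Taxon 1, Taxon 6, and Taxon 9 only — synapomorphy for {Taxon 1, Taxon 6, Taxon 9}.
Most parsimonious ingroup topology: (((Taxon 9,Taxon 6),Taxon 1),(Taxon 5,(Taxon 2,Taxon 3))).
The clade {Taxon 6, Taxon 9} is supported by C2: its derived state '+' occurs in exactly those taxa and in no other taxon (including the outgroup).

C2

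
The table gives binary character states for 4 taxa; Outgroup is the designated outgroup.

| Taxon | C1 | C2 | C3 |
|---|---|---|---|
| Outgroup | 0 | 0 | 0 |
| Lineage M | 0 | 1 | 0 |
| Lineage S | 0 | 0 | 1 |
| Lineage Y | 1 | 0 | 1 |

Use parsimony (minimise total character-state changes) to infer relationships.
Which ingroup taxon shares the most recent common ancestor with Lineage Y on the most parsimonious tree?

The outgroup has state '0' for every character, so '1' is the derived state throughout.
C1 (derived state '1') is unique to Lineage Y (autapomorphy; uninformative for grouping).
C2 (derived state '1') is unique to Lineage M (autapomorphy; uninformative for grouping).
C3: derived state '1' in Lineage S and Lineage Y only — synapomorphy for {Lineage S, Lineage Y}.
Most parsimonious ingroup topology: (Lineage M,(Lineage S,Lineage Y)).
Lineage Y and Lineage S form a cherry on this tree, so they are sister taxa.

Lineage S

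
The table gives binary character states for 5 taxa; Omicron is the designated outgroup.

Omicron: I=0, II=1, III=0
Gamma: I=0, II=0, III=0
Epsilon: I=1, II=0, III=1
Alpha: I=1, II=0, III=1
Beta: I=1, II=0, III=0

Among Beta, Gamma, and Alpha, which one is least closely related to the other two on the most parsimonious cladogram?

Gamma

Character polarity is set by the outgroup: the derived state is whichever differs from the outgroup's state, so for II the derived state is '0', and for the remaining characters it is '1'.
I: derived state '1' in Alpha, Beta, and Epsilon only — synapomorphy for {Alpha, Beta, Epsilon}.
All ingroup taxa share the derived state '0' for II; it defines the ingroup but does not resolve relationships within it.
Only Alpha and Epsilon show the derived state '1' for III, supporting them as a clade.
Most parsimonious ingroup topology: (Gamma,((Epsilon,Alpha),Beta)).
Alpha and Beta share a more recent common ancestor with each other than either does with Gamma, so Gamma is the least closely related of the three.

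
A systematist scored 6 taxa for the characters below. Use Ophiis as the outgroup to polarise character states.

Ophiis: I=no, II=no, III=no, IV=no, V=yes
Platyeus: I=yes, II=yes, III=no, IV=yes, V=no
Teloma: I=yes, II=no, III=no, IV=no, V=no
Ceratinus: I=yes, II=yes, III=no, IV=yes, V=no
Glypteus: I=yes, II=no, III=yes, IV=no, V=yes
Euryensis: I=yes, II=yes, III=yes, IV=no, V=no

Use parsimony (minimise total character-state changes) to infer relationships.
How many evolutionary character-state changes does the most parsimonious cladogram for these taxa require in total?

6

Character polarity is set by the outgroup: the derived state is whichever differs from the outgroup's state, so for V the derived state is 'no', and for the remaining characters it is 'yes'.
I (derived state 'yes') is shared by all ingroup taxa — unites the whole ingroup.
Only Ceratinus, Euryensis, and Platyeus show the derived state 'yes' for II, supporting them as a clade.
III (state 'yes') occurs in Euryensis and Glypteus but conflicts with the nesting implied by the other characters — most parsimoniously interpreted as homoplasy.
IV (derived state 'yes') is shared by Ceratinus and Platyeus — a synapomorphy uniting that clade.
Only Ceratinus, Euryensis, Platyeus, and Teloma show the derived state 'no' for V, supporting them as a clade.
Most parsimonious ingroup topology: ((((Platyeus,Ceratinus),Euryensis),Teloma),Glypteus).
Changes per character on this tree: I: 1; II: 1; III: 2; IV: 1; V: 1.
Total = 6.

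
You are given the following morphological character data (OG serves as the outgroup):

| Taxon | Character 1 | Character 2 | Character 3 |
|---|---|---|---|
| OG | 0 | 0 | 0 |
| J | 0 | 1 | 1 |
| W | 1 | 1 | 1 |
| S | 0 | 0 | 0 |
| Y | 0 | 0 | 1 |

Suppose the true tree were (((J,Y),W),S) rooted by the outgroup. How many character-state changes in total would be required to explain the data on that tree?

4

Map each character onto (((J,Y),W),S) (rooted by OG) and count the minimum state changes it requires (Fitch parsimony):
Character 1: 1; Character 2: 2; Character 3: 1.
Total tree length = 4.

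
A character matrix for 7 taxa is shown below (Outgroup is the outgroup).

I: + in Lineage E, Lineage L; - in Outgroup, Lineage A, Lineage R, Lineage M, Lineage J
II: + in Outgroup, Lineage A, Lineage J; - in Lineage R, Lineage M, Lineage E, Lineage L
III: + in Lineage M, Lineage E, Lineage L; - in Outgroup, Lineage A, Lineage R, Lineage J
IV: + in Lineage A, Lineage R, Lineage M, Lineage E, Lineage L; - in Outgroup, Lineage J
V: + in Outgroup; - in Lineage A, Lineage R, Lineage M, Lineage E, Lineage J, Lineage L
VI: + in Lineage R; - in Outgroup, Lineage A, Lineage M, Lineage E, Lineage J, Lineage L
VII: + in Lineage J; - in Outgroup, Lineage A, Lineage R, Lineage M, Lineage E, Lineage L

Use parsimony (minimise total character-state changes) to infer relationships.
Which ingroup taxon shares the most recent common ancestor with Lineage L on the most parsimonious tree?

Character polarity is set by the outgroup: the derived state is whichever differs from the outgroup's state, so for II, V the derived state is '-', and for the remaining characters it is '+'.
I (derived state '+') is shared by Lineage E and Lineage L — a synapomorphy uniting that clade.
Only Lineage E, Lineage L, Lineage M, and Lineage R show the derived state '-' for II, supporting them as a clade.
III: derived state '+' in Lineage E, Lineage L, and Lineage M only — synapomorphy for {Lineage E, Lineage L, Lineage M}.
IV (derived state '+') is shared by Lineage A, Lineage E, Lineage L, Lineage M, and Lineage R — a synapomorphy uniting that clade.
All ingroup taxa share the derived state '-' for V; it defines the ingroup but does not resolve relationships within it.
VI: derived state '+' in Lineage R only — an autapomorphy, so it tells us nothing about relationships among taxa.
VII: derived state '+' in Lineage J only — an autapomorphy, so it tells us nothing about relationships among taxa.
Most parsimonious ingroup topology: ((Lineage A,(Lineage R,(Lineage M,(Lineage E,Lineage L)))),Lineage J).
Lineage L and Lineage E form a cherry on this tree, so they are sister taxa.

Lineage E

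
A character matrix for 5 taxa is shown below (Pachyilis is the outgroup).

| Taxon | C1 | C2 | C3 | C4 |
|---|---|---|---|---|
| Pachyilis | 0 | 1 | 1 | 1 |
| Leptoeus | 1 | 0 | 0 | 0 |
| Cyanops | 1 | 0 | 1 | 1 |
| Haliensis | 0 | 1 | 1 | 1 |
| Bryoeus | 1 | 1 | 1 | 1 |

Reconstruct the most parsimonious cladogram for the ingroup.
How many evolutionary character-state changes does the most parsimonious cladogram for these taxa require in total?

Character polarity is set by the outgroup: the derived state is whichever differs from the outgroup's state, so for C2, C3, C4 the derived state is '0', and for the remaining characters it is '1'.
C1 (derived state '1') is shared by Bryoeus, Cyanops, and Leptoeus — a synapomorphy uniting that clade.
Only Cyanops and Leptoeus show the derived state '0' for C2, supporting them as a clade.
C3: derived state '0' in Leptoeus only — an autapomorphy, so it tells us nothing about relationships among taxa.
C4 (derived state '0') is unique to Leptoeus (autapomorphy; uninformative for grouping).
Most parsimonious ingroup topology: (((Cyanops,Leptoeus),Bryoeus),Haliensis).
Changes per character on this tree: C1: 1; C2: 1; C3: 1; C4: 1.
Total = 4.

4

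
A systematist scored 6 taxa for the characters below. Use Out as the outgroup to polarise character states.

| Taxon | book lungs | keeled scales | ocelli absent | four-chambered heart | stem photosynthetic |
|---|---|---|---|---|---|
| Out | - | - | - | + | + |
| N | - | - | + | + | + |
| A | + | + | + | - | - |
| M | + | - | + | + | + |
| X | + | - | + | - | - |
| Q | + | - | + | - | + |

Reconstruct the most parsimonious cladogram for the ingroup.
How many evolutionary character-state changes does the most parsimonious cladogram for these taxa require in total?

5

Character polarity is set by the outgroup: the derived state is whichever differs from the outgroup's state, so for four-chambered heart, stem photosynthetic the derived state is '-', and for the remaining characters it is '+'.
Only A, M, Q, and X show the derived state '+' for book lungs, supporting them as a clade.
keeled scales (derived state '+') is unique to A (autapomorphy; uninformative for grouping).
All ingroup taxa share the derived state '+' for ocelli absent; it defines the ingroup but does not resolve relationships within it.
four-chambered heart (derived state '-') is shared by A, Q, and X — a synapomorphy uniting that clade.
stem photosynthetic (derived state '-') is shared by A and X — a synapomorphy uniting that clade.
Most parsimonious ingroup topology: (N,(((A,X),Q),M)).
Changes per character on this tree: book lungs: 1; keeled scales: 1; ocelli absent: 1; four-chambered heart: 1; stem photosynthetic: 1.
Total = 5.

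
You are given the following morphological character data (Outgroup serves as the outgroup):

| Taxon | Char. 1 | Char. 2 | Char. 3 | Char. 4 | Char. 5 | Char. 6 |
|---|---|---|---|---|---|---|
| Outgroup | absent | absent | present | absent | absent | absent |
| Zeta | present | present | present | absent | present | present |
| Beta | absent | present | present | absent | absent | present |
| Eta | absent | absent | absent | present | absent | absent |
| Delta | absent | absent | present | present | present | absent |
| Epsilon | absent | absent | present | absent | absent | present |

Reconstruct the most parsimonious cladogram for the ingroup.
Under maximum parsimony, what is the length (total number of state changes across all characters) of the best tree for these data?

7

Character polarity is set by the outgroup: the derived state is whichever differs from the outgroup's state, so for Char. 3 the derived state is 'absent', and for the remaining characters it is 'present'.
Char. 1: derived state 'present' in Zeta only — an autapomorphy, so it tells us nothing about relationships among taxa.
Char. 2 (derived state 'present') is shared by Beta and Zeta — a synapomorphy uniting that clade.
Char. 3: derived state 'absent' in Eta only — an autapomorphy, so it tells us nothing about relationships among taxa.
Char. 4: derived state 'present' in Delta and Eta only — synapomorphy for {Delta, Eta}.
Char. 5 groups Delta and Zeta, which is incompatible with the clades supported by the remaining characters; treating it as convergent (homoplasy) costs fewer steps than any alternative tree.
Only Beta, Epsilon, and Zeta show the derived state 'present' for Char. 6, supporting them as a clade.
Most parsimonious ingroup topology: (((Zeta,Beta),Epsilon),(Eta,Delta)).
Changes per character on this tree: Char. 1: 1; Char. 2: 1; Char. 3: 1; Char. 4: 1; Char. 5: 2; Char. 6: 1.
Total = 7.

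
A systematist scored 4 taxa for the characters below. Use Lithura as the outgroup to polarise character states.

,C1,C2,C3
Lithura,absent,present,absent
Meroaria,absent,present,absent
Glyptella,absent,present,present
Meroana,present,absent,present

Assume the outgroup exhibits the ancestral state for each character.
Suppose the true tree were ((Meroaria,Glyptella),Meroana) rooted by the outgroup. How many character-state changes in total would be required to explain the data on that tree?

4

Map each character onto ((Meroaria,Glyptella),Meroana) (rooted by Lithura) and count the minimum state changes it requires (Fitch parsimony):
C1: 1; C2: 1; C3: 2.
Total tree length = 4.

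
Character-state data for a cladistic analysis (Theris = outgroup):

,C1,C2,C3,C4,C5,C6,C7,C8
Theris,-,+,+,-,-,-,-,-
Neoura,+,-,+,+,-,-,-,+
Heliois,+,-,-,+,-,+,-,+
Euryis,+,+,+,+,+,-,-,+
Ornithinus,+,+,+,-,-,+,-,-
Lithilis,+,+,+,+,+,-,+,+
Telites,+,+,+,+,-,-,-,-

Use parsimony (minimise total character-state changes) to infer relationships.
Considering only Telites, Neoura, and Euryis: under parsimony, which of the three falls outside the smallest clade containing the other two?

Character polarity is set by the outgroup: the derived state is whichever differs from the outgroup's state, so for C2, C3 the derived state is '-', and for the remaining characters it is '+'.
All ingroup taxa share the derived state '+' for C1; it defines the ingroup but does not resolve relationships within it.
C2 (derived state '-') is shared by Heliois and Neoura — a synapomorphy uniting that clade.
C3: derived state '-' in Heliois only — an autapomorphy, so it tells us nothing about relationships among taxa.
Only Euryis, Heliois, Lithilis, Neoura, and Telites show the derived state '+' for C4, supporting them as a clade.
C5: derived state '+' in Euryis and Lithilis only — synapomorphy for {Euryis, Lithilis}.
C6 (state '+') occurs in Heliois and Ornithinus but conflicts with the nesting implied by the other characters — most parsimoniously interpreted as homoplasy.
C7: derived state '+' in Lithilis only — an autapomorphy, so it tells us nothing about relationships among taxa.
C8: derived state '+' in Euryis, Heliois, Lithilis, and Neoura only — synapomorphy for {Euryis, Heliois, Lithilis, Neoura}.
Most parsimonious ingroup topology: ((((Neoura,Heliois),(Euryis,Lithilis)),Telites),Ornithinus).
Neoura and Euryis share a more recent common ancestor with each other than either does with Telites, so Telites is the least closely related of the three.

Telites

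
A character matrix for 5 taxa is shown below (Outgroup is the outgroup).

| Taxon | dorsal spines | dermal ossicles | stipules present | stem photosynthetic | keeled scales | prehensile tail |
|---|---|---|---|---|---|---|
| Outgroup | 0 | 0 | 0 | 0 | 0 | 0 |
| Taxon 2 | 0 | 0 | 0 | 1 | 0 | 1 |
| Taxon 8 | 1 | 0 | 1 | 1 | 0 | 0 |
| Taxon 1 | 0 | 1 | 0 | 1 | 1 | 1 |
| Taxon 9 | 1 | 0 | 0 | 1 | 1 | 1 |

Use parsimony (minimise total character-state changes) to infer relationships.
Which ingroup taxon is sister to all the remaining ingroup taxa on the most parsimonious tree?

Taxon 8

The outgroup has state '0' for every character, so '1' is the derived state throughout.
dorsal spines (state '1') occurs in Taxon 8 and Taxon 9 but conflicts with the nesting implied by the other characters — most parsimoniously interpreted as homoplasy.
dermal ossicles (derived state '1') is unique to Taxon 1 (autapomorphy; uninformative for grouping).
stipules present (derived state '1') is unique to Taxon 8 (autapomorphy; uninformative for grouping).
All ingroup taxa share the derived state '1' for stem photosynthetic; it defines the ingroup but does not resolve relationships within it.
keeled scales (derived state '1') is shared by Taxon 1 and Taxon 9 — a synapomorphy uniting that clade.
Only Taxon 1, Taxon 2, and Taxon 9 show the derived state '1' for prehensile tail, supporting them as a clade.
Most parsimonious ingroup topology: ((Taxon 2,(Taxon 1,Taxon 9)),Taxon 8).
Taxon 8 is sister to the clade containing all other ingroup taxa, so it is the earliest-diverging (most basal) ingroup lineage.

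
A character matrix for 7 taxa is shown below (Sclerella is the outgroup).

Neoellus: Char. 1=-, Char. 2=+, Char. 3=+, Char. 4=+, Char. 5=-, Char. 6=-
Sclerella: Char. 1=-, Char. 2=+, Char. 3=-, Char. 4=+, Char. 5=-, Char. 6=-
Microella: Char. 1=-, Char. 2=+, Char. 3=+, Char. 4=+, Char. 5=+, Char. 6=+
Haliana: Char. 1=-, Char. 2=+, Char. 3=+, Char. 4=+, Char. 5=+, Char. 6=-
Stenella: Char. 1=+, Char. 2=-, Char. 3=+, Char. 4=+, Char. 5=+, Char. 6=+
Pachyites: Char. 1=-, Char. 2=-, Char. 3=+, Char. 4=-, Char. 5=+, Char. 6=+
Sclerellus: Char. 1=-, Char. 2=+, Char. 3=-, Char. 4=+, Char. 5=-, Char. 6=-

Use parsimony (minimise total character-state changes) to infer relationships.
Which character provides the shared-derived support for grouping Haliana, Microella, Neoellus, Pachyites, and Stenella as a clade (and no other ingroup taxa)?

Char. 3

Character polarity is set by the outgroup: the derived state is whichever differs from the outgroup's state, so for Char. 2, Char. 4 the derived state is '-', and for the remaining characters it is '+'.
Char. 1: derived state '+' in Stenella only — an autapomorphy, so it tells us nothing about relationships among taxa.
Char. 2 (derived state '-') is shared by Pachyites and Stenella — a synapomorphy uniting that clade.
Char. 3: derived state '+' in Haliana, Microella, Neoellus, Pachyites, and Stenella only — synapomorphy for {Haliana, Microella, Neoellus, Pachyites, Stenella}.
Char. 4: derived state '-' in Pachyites only — an autapomorphy, so it tells us nothing about relationships among taxa.
Char. 5: derived state '+' in Haliana, Microella, Pachyites, and Stenella only — synapomorphy for {Haliana, Microella, Pachyites, Stenella}.
Only Microella, Pachyites, and Stenella show the derived state '+' for Char. 6, supporting them as a clade.
Most parsimonious ingroup topology: ((Neoellus,(((Pachyites,Stenella),Microella),Haliana)),Sclerellus).
The clade {Haliana, Microella, Neoellus, Pachyites, Stenella} is supported by Char. 3: its derived state '+' occurs in exactly those taxa and in no other taxon (including the outgroup).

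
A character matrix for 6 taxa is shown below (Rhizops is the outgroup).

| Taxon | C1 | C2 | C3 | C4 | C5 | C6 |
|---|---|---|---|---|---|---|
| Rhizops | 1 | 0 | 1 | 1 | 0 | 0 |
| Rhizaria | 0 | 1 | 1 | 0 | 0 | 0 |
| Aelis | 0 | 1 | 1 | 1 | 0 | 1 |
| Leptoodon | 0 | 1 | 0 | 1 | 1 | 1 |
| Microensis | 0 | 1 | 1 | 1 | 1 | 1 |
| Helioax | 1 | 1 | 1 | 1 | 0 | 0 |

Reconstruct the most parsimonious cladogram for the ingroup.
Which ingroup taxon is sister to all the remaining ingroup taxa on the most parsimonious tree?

Helioax

Character polarity is set by the outgroup: the derived state is whichever differs from the outgroup's state, so for C1, C3, C4 the derived state is '0', and for the remaining characters it is '1'.
Only Aelis, Leptoodon, Microensis, and Rhizaria show the derived state '0' for C1, supporting them as a clade.
All ingroup taxa share the derived state '1' for C2; it defines the ingroup but does not resolve relationships within it.
C3: derived state '0' in Leptoodon only — an autapomorphy, so it tells us nothing about relationships among taxa.
C4 (derived state '0') is unique to Rhizaria (autapomorphy; uninformative for grouping).
C5 (derived state '1') is shared by Leptoodon and Microensis — a synapomorphy uniting that clade.
Only Aelis, Leptoodon, and Microensis show the derived state '1' for C6, supporting them as a clade.
Most parsimonious ingroup topology: ((Rhizaria,(Aelis,(Leptoodon,Microensis))),Helioax).
Helioax is sister to the clade containing all other ingroup taxa, so it is the earliest-diverging (most basal) ingroup lineage.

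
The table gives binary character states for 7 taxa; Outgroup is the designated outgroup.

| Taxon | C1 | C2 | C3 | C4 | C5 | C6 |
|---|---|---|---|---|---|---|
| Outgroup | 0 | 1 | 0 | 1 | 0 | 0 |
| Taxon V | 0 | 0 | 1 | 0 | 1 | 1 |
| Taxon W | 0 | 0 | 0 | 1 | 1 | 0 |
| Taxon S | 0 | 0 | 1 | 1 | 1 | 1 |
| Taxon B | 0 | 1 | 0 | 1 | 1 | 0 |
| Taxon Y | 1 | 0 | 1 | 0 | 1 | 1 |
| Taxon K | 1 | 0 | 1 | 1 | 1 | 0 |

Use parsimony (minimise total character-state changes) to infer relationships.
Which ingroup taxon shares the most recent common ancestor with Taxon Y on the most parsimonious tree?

Character polarity is set by the outgroup: the derived state is whichever differs from the outgroup's state, so for C2, C4 the derived state is '0', and for the remaining characters it is '1'.
C1 groups Taxon K and Taxon Y, which is incompatible with the clades supported by the remaining characters; treating it as convergent (homoplasy) costs fewer steps than any alternative tree.
C2: derived state '0' in Taxon K, Taxon S, Taxon V, Taxon W, and Taxon Y only — synapomorphy for {Taxon K, Taxon S, Taxon V, Taxon W, Taxon Y}.
C3: derived state '1' in Taxon K, Taxon S, Taxon V, and Taxon Y only — synapomorphy for {Taxon K, Taxon S, Taxon V, Taxon Y}.
C4 (derived state '0') is shared by Taxon V and Taxon Y — a synapomorphy uniting that clade.
All ingroup taxa share the derived state '1' for C5; it defines the ingroup but does not resolve relationships within it.
C6: derived state '1' in Taxon S, Taxon V, and Taxon Y only — synapomorphy for {Taxon S, Taxon V, Taxon Y}.
Most parsimonious ingroup topology: (((((Taxon V,Taxon Y),Taxon S),Taxon K),Taxon W),Taxon B).
Taxon Y and Taxon V form a cherry on this tree, so they are sister taxa.

Taxon V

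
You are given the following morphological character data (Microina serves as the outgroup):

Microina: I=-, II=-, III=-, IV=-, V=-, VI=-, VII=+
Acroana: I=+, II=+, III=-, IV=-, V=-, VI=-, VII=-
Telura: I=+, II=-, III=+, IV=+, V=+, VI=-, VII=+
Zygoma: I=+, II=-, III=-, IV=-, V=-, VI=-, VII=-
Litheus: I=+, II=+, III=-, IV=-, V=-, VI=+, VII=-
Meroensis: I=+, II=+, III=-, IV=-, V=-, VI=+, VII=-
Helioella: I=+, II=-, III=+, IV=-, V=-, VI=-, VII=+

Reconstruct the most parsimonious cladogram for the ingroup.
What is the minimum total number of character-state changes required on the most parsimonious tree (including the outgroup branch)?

Character polarity is set by the outgroup: the derived state is whichever differs from the outgroup's state, so for VII the derived state is '-', and for the remaining characters it is '+'.
All ingroup taxa share the derived state '+' for I; it defines the ingroup but does not resolve relationships within it.
Only Acroana, Litheus, and Meroensis show the derived state '+' for II, supporting them as a clade.
III: derived state '+' in Helioella and Telura only — synapomorphy for {Helioella, Telura}.
IV (derived state '+') is unique to Telura (autapomorphy; uninformative for grouping).
V (derived state '+') is unique to Telura (autapomorphy; uninformative for grouping).
VI (derived state '+') is shared by Litheus and Meroensis — a synapomorphy uniting that clade.
Only Acroana, Litheus, Meroensis, and Zygoma show the derived state '-' for VII, supporting them as a clade.
Most parsimonious ingroup topology: (((Acroana,(Litheus,Meroensis)),Zygoma),(Telura,Helioella)).
Changes per character on this tree: I: 1; II: 1; III: 1; IV: 1; V: 1; VI: 1; VII: 1.
Total = 7.

7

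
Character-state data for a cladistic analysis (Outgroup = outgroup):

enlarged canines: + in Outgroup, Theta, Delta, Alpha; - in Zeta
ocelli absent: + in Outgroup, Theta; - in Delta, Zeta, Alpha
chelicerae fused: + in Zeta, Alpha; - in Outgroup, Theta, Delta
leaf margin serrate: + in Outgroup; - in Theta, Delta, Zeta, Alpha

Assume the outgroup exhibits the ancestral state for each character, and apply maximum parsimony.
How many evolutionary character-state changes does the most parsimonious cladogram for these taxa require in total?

4

Character polarity is set by the outgroup: the derived state is whichever differs from the outgroup's state, so for enlarged canines, ocelli absent, leaf margin serrate the derived state is '-', and for the remaining characters it is '+'.
enlarged canines: derived state '-' in Zeta only — an autapomorphy, so it tells us nothing about relationships among taxa.
ocelli absent: derived state '-' in Alpha, Delta, and Zeta only — synapomorphy for {Alpha, Delta, Zeta}.
chelicerae fused (derived state '+') is shared by Alpha and Zeta — a synapomorphy uniting that clade.
All ingroup taxa share the derived state '-' for leaf margin serrate; it defines the ingroup but does not resolve relationships within it.
Most parsimonious ingroup topology: (Theta,(Delta,(Zeta,Alpha))).
Changes per character on this tree: enlarged canines: 1; ocelli absent: 1; chelicerae fused: 1; leaf margin serrate: 1.
Total = 4.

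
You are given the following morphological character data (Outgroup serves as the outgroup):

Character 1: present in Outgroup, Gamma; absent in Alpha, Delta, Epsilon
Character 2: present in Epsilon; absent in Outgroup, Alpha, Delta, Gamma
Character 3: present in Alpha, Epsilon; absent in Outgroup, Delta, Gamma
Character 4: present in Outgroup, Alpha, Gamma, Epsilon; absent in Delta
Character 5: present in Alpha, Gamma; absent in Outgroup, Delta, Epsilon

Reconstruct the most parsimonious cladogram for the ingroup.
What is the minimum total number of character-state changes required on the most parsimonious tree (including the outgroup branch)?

6

Character polarity is set by the outgroup: the derived state is whichever differs from the outgroup's state, so for Character 1, Character 4 the derived state is 'absent', and for the remaining characters it is 'present'.
Character 1 (derived state 'absent') is shared by Alpha, Delta, and Epsilon — a synapomorphy uniting that clade.
Character 2 (derived state 'present') is unique to Epsilon (autapomorphy; uninformative for grouping).
Only Alpha and Epsilon show the derived state 'present' for Character 3, supporting them as a clade.
Character 4: derived state 'absent' in Delta only — an autapomorphy, so it tells us nothing about relationships among taxa.
Character 5 (state 'present') occurs in Alpha and Gamma but conflicts with the nesting implied by the other characters — most parsimoniously interpreted as homoplasy.
Most parsimonious ingroup topology: (((Alpha,Epsilon),Delta),Gamma).
Changes per character on this tree: Character 1: 1; Character 2: 1; Character 3: 1; Character 4: 1; Character 5: 2.
Total = 6.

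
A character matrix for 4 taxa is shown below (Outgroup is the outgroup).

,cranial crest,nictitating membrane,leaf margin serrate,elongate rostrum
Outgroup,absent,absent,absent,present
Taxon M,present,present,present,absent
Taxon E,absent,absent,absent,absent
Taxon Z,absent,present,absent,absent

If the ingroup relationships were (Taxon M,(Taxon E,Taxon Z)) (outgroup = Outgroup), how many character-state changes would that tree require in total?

5

Map each character onto (Taxon M,(Taxon E,Taxon Z)) (rooted by Outgroup) and count the minimum state changes it requires (Fitch parsimony):
cranial crest: 1; nictitating membrane: 2; leaf margin serrate: 1; elongate rostrum: 1.
Total tree length = 5.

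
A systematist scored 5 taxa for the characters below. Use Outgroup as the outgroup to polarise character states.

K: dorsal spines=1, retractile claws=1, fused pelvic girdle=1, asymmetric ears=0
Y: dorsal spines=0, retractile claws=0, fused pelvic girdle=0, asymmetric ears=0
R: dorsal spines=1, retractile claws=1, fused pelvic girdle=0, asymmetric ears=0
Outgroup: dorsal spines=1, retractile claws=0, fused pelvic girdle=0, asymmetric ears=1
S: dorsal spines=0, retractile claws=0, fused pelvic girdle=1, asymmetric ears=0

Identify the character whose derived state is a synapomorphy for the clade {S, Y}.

Character polarity is set by the outgroup: the derived state is whichever differs from the outgroup's state, so for dorsal spines, asymmetric ears the derived state is '0', and for the remaining characters it is '1'.
dorsal spines: derived state '0' in S and Y only — synapomorphy for {S, Y}.
retractile claws (derived state '1') is shared by K and R — a synapomorphy uniting that clade.
fused pelvic girdle groups K and S, which is incompatible with the clades supported by the remaining characters; treating it as convergent (homoplasy) costs fewer steps than any alternative tree.
All ingroup taxa share the derived state '0' for asymmetric ears; it defines the ingroup but does not resolve relationships within it.
Most parsimonious ingroup topology: ((S,Y),(R,K)).
The clade {S, Y} is supported by dorsal spines: its derived state '0' occurs in exactly those taxa and in no other taxon (including the outgroup).

dorsal spines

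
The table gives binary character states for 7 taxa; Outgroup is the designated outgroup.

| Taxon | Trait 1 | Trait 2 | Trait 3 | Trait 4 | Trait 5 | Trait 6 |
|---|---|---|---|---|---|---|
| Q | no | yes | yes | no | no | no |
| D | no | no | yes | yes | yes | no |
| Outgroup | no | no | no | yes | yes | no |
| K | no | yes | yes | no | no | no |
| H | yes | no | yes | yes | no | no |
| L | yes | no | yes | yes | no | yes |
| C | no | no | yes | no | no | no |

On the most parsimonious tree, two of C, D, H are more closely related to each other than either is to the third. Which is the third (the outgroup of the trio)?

D

Character polarity is set by the outgroup: the derived state is whichever differs from the outgroup's state, so for Trait 4, Trait 5 the derived state is 'no', and for the remaining characters it is 'yes'.
Trait 1: derived state 'yes' in H and L only — synapomorphy for {H, L}.
Only K and Q show the derived state 'yes' for Trait 2, supporting them as a clade.
Trait 3 (derived state 'yes') is shared by all ingroup taxa — unites the whole ingroup.
Trait 4: derived state 'no' in C, K, and Q only — synapomorphy for {C, K, Q}.
Only C, H, K, L, and Q show the derived state 'no' for Trait 5, supporting them as a clade.
Trait 6 (derived state 'yes') is unique to L (autapomorphy; uninformative for grouping).
Most parsimonious ingroup topology: (((H,L),((Q,K),C)),D).
C and H share a more recent common ancestor with each other than either does with D, so D is the least closely related of the three.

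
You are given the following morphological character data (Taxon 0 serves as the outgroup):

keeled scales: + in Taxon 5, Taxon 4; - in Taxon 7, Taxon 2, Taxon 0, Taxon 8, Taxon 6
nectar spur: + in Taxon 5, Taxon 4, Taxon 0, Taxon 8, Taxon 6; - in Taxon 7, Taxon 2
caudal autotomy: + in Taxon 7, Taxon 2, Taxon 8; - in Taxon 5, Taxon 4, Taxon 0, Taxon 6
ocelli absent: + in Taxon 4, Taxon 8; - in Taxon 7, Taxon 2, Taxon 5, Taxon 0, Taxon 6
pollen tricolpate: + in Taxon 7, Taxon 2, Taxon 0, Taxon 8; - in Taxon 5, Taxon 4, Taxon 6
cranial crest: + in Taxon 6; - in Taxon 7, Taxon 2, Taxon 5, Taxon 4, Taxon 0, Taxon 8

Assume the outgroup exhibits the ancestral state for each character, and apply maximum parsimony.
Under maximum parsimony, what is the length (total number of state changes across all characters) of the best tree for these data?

Character polarity is set by the outgroup: the derived state is whichever differs from the outgroup's state, so for nectar spur, pollen tricolpate the derived state is '-', and for the remaining characters it is '+'.
keeled scales (derived state '+') is shared by Taxon 4 and Taxon 5 — a synapomorphy uniting that clade.
nectar spur (derived state '-') is shared by Taxon 2 and Taxon 7 — a synapomorphy uniting that clade.
Only Taxon 2, Taxon 7, and Taxon 8 show the derived state '+' for caudal autotomy, supporting them as a clade.
ocelli absent (state '+') occurs in Taxon 4 and Taxon 8 but conflicts with the nesting implied by the other characters — most parsimoniously interpreted as homoplasy.
Only Taxon 4, Taxon 5, and Taxon 6 show the derived state '-' for pollen tricolpate, supporting them as a clade.
cranial crest: derived state '+' in Taxon 6 only — an autapomorphy, so it tells us nothing about relationships among taxa.
Most parsimonious ingroup topology: ((Taxon 8,(Taxon 7,Taxon 2)),(Taxon 6,(Taxon 5,Taxon 4))).
Changes per character on this tree: keeled scales: 1; nectar spur: 1; caudal autotomy: 1; ocelli absent: 2; pollen tricolpate: 1; cranial crest: 1.
Total = 7.

7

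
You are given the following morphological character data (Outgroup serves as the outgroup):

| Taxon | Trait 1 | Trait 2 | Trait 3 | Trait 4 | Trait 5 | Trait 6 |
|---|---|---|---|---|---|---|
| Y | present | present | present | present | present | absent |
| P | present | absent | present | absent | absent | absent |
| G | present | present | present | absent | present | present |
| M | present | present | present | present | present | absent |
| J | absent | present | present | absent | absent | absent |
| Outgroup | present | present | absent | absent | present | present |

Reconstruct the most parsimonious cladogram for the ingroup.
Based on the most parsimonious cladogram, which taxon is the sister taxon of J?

Character polarity is set by the outgroup: the derived state is whichever differs from the outgroup's state, so for Trait 1, Trait 2, Trait 5, Trait 6 the derived state is 'absent', and for the remaining characters it is 'present'.
Trait 1 (derived state 'absent') is unique to J (autapomorphy; uninformative for grouping).
Trait 2: derived state 'absent' in P only — an autapomorphy, so it tells us nothing about relationships among taxa.
All ingroup taxa share the derived state 'present' for Trait 3; it defines the ingroup but does not resolve relationships within it.
Trait 4: derived state 'present' in M and Y only — synapomorphy for {M, Y}.
Only J and P show the derived state 'absent' for Trait 5, supporting them as a clade.
Trait 6: derived state 'absent' in J, M, P, and Y only — synapomorphy for {J, M, P, Y}.
Most parsimonious ingroup topology: (((J,P),(Y,M)),G).
J and P form a cherry on this tree, so they are sister taxa.

P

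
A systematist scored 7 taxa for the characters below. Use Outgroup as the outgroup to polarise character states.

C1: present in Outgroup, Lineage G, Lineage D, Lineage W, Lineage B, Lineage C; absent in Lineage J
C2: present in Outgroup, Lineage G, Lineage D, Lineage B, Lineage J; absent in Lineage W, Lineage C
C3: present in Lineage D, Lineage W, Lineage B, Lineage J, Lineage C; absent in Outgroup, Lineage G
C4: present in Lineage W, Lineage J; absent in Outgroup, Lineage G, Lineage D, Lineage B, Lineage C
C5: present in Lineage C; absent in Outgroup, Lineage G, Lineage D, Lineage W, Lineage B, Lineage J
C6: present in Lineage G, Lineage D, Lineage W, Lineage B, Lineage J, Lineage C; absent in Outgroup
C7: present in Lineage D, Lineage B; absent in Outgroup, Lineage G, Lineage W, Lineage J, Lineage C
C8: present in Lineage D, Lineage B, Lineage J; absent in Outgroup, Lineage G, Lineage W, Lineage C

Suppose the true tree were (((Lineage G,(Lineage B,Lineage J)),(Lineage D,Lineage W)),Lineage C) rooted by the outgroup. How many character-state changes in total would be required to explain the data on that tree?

Map each character onto (((Lineage G,(Lineage B,Lineage J)),(Lineage D,Lineage W)),Lineage C) (rooted by Outgroup) and count the minimum state changes it requires (Fitch parsimony):
C1: 1; C2: 2; C3: 2; C4: 2; C5: 1; C6: 1; C7: 2; C8: 2.
Total tree length = 13.

13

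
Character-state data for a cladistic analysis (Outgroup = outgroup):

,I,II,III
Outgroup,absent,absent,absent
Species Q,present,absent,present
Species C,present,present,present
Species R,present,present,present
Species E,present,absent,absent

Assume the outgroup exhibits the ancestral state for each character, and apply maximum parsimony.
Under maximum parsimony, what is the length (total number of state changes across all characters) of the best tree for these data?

3

The outgroup has state 'absent' for every character, so 'present' is the derived state throughout.
All ingroup taxa share the derived state 'present' for I; it defines the ingroup but does not resolve relationships within it.
II: derived state 'present' in Species C and Species R only — synapomorphy for {Species C, Species R}.
III: derived state 'present' in Species C, Species Q, and Species R only — synapomorphy for {Species C, Species Q, Species R}.
Most parsimonious ingroup topology: ((Species Q,(Species C,Species R)),Species E).
Changes per character on this tree: I: 1; II: 1; III: 1.
Total = 3.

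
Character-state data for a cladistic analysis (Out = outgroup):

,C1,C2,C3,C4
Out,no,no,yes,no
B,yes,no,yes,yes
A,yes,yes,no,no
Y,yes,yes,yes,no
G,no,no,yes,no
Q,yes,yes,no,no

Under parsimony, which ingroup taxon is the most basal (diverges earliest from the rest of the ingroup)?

G

Character polarity is set by the outgroup: the derived state is whichever differs from the outgroup's state, so for C3 the derived state is 'no', and for the remaining characters it is 'yes'.
C1 (derived state 'yes') is shared by A, B, Q, and Y — a synapomorphy uniting that clade.
C2 (derived state 'yes') is shared by A, Q, and Y — a synapomorphy uniting that clade.
C3 (derived state 'no') is shared by A and Q — a synapomorphy uniting that clade.
C4: derived state 'yes' in B only — an autapomorphy, so it tells us nothing about relationships among taxa.
Most parsimonious ingroup topology: ((B,((A,Q),Y)),G).
G is sister to the clade containing all other ingroup taxa, so it is the earliest-diverging (most basal) ingroup lineage.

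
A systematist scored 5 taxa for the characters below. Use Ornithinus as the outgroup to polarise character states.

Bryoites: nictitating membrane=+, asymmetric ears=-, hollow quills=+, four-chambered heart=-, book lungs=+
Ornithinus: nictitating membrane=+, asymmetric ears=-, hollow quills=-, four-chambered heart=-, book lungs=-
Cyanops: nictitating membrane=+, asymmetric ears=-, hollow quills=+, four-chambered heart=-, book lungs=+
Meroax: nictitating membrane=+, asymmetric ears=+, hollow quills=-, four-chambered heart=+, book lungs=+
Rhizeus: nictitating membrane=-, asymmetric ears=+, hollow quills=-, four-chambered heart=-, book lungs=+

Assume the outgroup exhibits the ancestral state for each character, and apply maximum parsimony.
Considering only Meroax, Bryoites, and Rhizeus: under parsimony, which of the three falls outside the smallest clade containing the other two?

Character polarity is set by the outgroup: the derived state is whichever differs from the outgroup's state, so for nictitating membrane the derived state is '-', and for the remaining characters it is '+'.
nictitating membrane: derived state '-' in Rhizeus only — an autapomorphy, so it tells us nothing about relationships among taxa.
asymmetric ears (derived state '+') is shared by Meroax and Rhizeus — a synapomorphy uniting that clade.
hollow quills (derived state '+') is shared by Bryoites and Cyanops — a synapomorphy uniting that clade.
four-chambered heart (derived state '+') is unique to Meroax (autapomorphy; uninformative for grouping).
book lungs (derived state '+') is shared by all ingroup taxa — unites the whole ingroup.
Most parsimonious ingroup topology: ((Cyanops,Bryoites),(Meroax,Rhizeus)).
Rhizeus and Meroax share a more recent common ancestor with each other than either does with Bryoites, so Bryoites is the least closely related of the three.

Bryoites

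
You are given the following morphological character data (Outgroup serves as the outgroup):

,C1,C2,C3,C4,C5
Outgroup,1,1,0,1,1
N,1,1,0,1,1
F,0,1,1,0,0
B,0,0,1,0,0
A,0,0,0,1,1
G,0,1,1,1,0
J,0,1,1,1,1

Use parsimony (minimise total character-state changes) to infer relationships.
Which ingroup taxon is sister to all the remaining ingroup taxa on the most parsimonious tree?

Character polarity is set by the outgroup: the derived state is whichever differs from the outgroup's state, so for C1, C2, C4, C5 the derived state is '0', and for the remaining characters it is '1'.
C1: derived state '0' in A, B, F, G, and J only — synapomorphy for {A, B, F, G, J}.
C2 groups A and B, which is incompatible with the clades supported by the remaining characters; treating it as convergent (homoplasy) costs fewer steps than any alternative tree.
Only B, F, G, and J show the derived state '1' for C3, supporting them as a clade.
Only B and F show the derived state '0' for C4, supporting them as a clade.
Only B, F, and G show the derived state '0' for C5, supporting them as a clade.
Most parsimonious ingroup topology: (N,((((F,B),G),J),A)).
N is sister to the clade containing all other ingroup taxa, so it is the earliest-diverging (most basal) ingroup lineage.

N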